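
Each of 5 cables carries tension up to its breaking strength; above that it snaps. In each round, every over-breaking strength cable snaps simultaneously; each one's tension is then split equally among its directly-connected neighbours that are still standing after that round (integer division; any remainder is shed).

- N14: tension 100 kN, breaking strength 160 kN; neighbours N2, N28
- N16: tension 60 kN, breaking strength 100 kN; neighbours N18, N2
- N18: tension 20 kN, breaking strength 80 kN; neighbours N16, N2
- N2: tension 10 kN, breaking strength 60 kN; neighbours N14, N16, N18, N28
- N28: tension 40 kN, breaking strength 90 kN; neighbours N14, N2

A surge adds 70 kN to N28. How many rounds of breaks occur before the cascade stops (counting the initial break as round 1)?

Round 1 — N28 at 110 > 90. N28 snaps.
  N28 sheds 110 kN to N14, N2: 55 each.
    N14: 100+55 = 155 ≤ 160
    N2: 10+55 = 65 > 60
Round 2 — N2 snaps.
  N2 sheds 65 kN to N14, N16, N18: 21 each (2 lost).
    N14: 155+21 = 176 > 160
    N16: 60+21 = 81 ≤ 100
    N18: 20+21 = 41 ≤ 80
Round 3 — N14 snaps.
  N14 sheds 176 kN: no online neighbours, lost.
No further breaks.

3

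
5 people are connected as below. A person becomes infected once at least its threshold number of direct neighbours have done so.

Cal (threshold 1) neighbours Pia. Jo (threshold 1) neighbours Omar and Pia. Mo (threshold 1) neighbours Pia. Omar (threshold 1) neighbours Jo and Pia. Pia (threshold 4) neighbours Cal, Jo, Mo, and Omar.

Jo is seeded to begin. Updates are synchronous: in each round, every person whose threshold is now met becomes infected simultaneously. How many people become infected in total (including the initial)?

2

Round 1 — Jo becomes infected (initial).
Round 2 — checking thresholds:
  Omar: 1 of 2 neighbours ≥ 1, becomes infected.
  Pia: 1 of 4 neighbours < 4, below threshold.
Round 3 — no new infections; cascade stops.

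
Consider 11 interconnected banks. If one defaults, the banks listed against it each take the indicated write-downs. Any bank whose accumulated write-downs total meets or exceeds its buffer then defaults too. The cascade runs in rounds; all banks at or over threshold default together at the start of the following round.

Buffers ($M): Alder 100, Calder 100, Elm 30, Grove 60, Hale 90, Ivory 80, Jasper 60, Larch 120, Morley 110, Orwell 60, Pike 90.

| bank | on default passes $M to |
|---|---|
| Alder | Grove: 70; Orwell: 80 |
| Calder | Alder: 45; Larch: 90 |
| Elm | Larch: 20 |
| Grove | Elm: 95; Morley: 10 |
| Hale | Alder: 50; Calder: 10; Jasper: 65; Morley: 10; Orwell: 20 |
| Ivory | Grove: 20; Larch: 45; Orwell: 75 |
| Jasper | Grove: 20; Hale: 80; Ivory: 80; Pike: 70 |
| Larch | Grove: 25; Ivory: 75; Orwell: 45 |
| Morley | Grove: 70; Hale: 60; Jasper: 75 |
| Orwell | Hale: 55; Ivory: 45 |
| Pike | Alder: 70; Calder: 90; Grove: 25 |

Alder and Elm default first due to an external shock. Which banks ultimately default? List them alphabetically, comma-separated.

Round 1 — Alder, Elm default (initial).
  Grove: +70 → 70 ≥ 60
  Larch: +20 → 20 < 120
  Orwell: +80 → 80 ≥ 60
Round 2 — Grove, Orwell default.
  Hale: +55 → 55 < 90
  Ivory: +45 → 45 < 80
  Morley: +10 → 10 < 110
No further defaults.

Alder, Elm, Grove, Orwell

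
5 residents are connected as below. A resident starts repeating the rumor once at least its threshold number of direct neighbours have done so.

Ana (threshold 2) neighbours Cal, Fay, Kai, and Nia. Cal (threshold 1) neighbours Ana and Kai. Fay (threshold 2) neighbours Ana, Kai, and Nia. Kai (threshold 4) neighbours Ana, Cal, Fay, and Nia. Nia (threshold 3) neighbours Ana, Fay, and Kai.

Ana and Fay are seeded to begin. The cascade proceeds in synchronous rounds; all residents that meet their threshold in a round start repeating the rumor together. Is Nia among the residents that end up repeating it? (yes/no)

Round 1 — Ana, Fay start repeating the rumor (initial).
Round 2 — checking thresholds:
  Cal: 1 of 2 neighbours ≥ 1, starts repeating the rumor.
  Kai: 2 of 4 neighbours < 4, not yet.
  Nia: 2 of 3 neighbours < 3, not yet.
Round 3 — no new spreads; cascade stops.

no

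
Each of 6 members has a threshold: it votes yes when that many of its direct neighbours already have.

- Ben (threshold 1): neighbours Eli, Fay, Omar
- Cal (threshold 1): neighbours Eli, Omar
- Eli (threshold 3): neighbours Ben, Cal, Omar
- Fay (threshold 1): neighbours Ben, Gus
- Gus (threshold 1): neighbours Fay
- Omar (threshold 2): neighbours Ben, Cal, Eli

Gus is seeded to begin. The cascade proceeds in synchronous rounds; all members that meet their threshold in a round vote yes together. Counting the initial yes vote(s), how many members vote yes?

Round 1 — Gus votes yes (initial).
Round 2 — checking thresholds:
  Fay: 1 of 2 neighbours ≥ 1, votes yes.
Round 3 — checking thresholds:
  Ben: 1 of 3 neighbours ≥ 1, votes yes.
Round 4 — no new yes votes; cascade stops.

3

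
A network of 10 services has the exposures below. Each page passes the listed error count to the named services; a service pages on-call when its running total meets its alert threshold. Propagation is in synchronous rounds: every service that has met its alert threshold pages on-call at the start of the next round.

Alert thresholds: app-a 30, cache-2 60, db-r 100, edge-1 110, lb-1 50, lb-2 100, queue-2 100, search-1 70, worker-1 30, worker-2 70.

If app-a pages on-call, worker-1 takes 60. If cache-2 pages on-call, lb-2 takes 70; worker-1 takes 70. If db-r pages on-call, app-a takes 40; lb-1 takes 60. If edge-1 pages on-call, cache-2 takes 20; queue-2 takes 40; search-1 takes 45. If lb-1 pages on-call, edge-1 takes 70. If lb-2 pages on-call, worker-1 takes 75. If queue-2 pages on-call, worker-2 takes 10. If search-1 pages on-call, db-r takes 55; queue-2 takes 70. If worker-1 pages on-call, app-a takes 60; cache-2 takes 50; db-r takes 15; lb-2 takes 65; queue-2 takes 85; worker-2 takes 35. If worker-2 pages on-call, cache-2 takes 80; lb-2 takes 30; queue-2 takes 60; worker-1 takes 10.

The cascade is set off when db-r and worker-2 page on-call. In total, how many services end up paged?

8

Round 1 — db-r, worker-2 page on-call (initial).
  app-a: +40 → 40 ≥ 30
  cache-2: +80 → 80 ≥ 60
  lb-1: +60 → 60 ≥ 50
  lb-2: +30 → 30 < 100
  queue-2: +60 → 60 < 100
  worker-1: +10 → 10 < 30
Round 2 — app-a, cache-2, lb-1 page on-call.
  edge-1: +70 → 70 < 110
  lb-2: +70 → 100 ≥ 100
  worker-1: +60+70 → 140 ≥ 30
Round 3 — lb-2, worker-1 page on-call.
  queue-2: +85 → 145 ≥ 100
Round 4 — queue-2 pages on-call.
No further pages.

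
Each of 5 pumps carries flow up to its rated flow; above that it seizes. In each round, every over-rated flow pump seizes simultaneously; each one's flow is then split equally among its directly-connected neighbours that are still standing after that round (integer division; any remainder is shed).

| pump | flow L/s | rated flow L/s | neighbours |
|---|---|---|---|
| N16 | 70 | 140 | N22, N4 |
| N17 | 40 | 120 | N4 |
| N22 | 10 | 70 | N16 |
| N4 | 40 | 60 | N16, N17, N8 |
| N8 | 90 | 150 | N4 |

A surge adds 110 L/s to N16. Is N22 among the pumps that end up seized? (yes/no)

Round 1 — N16 at 180 > 140. N16 seizes.
  N16 sheds 180 L/s to N22, N4: 90 each.
    N22: 10+90 = 100 > 70
    N4: 40+90 = 130 > 60
Round 2 — N22, N4 seize.
  N22 sheds 100 L/s: no online neighbours, lost.
  N4 sheds 130 L/s to N17, N8: 65 each.
    N17: 40+65 = 105 ≤ 120
    N8: 90+65 = 155 > 150
Round 3 — N8 seizes.
  N8 sheds 155 L/s: no online neighbours, lost.
No further seizures.

yes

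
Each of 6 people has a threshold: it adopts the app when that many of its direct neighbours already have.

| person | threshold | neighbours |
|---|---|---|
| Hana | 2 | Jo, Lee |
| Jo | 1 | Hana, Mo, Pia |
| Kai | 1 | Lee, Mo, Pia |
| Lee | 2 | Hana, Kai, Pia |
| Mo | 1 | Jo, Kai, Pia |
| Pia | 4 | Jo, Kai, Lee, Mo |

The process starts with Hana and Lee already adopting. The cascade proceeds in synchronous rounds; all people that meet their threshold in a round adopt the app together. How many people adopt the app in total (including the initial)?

Round 1 — Hana, Lee adopt the app (initial).
Round 2 — checking thresholds:
  Jo: 1 of 3 neighbours ≥ 1, adopts the app.
  Kai: 1 of 3 neighbours ≥ 1, adopts the app.
  Pia: 1 of 4 neighbours < 4, not yet.
Round 3 — checking thresholds:
  Mo: 2 of 3 neighbours ≥ 1, adopts the app.
  Pia: 3 of 4 neighbours < 4, not yet.
Round 4 — checking thresholds:
  Pia: 4 of 4 neighbours ≥ 4, adopts the app.
Round 5 — no new adoptions; cascade stops.

6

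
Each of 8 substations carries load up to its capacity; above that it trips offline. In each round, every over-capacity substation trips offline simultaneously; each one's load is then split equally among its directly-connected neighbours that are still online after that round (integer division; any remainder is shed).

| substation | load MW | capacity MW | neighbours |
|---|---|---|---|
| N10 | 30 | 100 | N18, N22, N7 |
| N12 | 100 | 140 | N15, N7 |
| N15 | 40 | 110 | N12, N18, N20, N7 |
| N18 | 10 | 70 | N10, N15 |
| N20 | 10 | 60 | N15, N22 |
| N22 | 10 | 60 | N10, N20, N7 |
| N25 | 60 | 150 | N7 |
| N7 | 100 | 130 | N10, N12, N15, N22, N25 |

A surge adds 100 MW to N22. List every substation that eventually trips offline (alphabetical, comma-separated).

N22, N7

Round 1 — N22 at 110 > 60. N22 trips offline.
  N22 sheds 110 MW to N10, N20, N7: 36 each (2 lost).
    N10: 30+36 = 66 ≤ 100
    N20: 10+36 = 46 ≤ 60
    N7: 100+36 = 136 > 130
Round 2 — N7 trips offline.
  N7 sheds 136 MW to N10, N12, N15, N25: 34 each.
    N10: 66+34 = 100 ≤ 100
    N12: 100+34 = 134 ≤ 140
    N15: 40+34 = 74 ≤ 110
    N25: 60+34 = 94 ≤ 150
No further trips.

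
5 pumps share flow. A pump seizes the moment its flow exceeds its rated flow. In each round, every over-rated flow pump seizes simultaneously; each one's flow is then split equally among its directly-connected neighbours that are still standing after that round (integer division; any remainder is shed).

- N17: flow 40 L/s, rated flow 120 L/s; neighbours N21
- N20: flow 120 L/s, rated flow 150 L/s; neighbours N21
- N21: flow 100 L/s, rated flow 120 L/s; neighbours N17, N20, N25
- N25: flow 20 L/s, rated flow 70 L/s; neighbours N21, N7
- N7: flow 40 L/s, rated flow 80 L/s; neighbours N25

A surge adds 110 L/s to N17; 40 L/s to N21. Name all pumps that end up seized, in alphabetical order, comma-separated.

N17, N20, N21, N25, N7

Round 1 — N17 at 150 > 120; N21 at 140 > 120. N17, N21 seize.
  N17 sheds 150 L/s: no online neighbours, lost.
  N21 sheds 140 L/s to N20, N25: 70 each.
    N20: 120+70 = 190 > 150
    N25: 20+70 = 90 > 70
Round 2 — N20, N25 seize.
  N20 sheds 190 L/s: no online neighbours, lost.
  N25 sheds 90 L/s to N7: 90 each.
    N7: 40+90 = 130 > 80
Round 3 — N7 seizes.
  N7 sheds 130 L/s: no online neighbours, lost.
No further seizures.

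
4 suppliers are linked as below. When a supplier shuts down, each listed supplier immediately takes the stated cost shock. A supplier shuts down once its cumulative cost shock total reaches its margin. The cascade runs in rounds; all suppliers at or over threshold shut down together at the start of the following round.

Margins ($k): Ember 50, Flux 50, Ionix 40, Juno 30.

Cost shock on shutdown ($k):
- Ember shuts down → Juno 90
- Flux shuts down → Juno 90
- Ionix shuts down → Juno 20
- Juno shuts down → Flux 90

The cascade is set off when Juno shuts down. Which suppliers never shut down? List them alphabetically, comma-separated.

Ember, Ionix

Round 1 — Juno shuts down (initial).
  Flux: +90 → 90 ≥ 50
Round 2 — Flux shuts down.
No further shutdowns.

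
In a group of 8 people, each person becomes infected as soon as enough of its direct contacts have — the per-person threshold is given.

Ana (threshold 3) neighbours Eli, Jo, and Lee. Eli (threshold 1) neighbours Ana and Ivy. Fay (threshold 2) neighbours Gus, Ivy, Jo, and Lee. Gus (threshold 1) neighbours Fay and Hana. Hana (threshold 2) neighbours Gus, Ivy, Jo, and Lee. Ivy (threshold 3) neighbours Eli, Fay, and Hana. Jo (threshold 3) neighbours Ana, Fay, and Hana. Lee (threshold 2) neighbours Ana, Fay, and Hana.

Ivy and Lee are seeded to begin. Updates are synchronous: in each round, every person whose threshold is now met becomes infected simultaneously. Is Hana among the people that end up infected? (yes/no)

Round 1 — Ivy, Lee become infected (initial).
Round 2 — checking thresholds:
  Ana: 1 of 3 neighbours < 3, not yet.
  Eli: 1 of 2 neighbours ≥ 1, becomes infected.
  Fay: 2 of 4 neighbours ≥ 2, becomes infected.
  Hana: 2 of 4 neighbours ≥ 2, becomes infected.
Round 3 — checking thresholds:
  Ana: 2 of 3 neighbours < 3, not yet.
  Gus: 2 of 2 neighbours ≥ 1, becomes infected.
  Jo: 2 of 3 neighbours < 3, not yet.
Round 4 — no new infections; cascade stops.

yes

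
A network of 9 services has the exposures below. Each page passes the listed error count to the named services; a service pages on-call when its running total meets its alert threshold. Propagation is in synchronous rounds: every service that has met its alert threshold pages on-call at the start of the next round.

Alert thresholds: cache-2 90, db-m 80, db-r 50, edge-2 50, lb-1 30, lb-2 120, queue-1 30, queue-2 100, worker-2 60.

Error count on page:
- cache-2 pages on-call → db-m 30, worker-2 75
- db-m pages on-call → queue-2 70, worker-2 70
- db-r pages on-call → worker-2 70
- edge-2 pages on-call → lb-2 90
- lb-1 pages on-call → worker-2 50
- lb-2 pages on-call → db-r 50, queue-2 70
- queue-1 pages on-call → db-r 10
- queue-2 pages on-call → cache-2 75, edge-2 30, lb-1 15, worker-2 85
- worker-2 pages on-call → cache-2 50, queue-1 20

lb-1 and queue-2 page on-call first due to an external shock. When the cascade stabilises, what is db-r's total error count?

0

Round 1 — lb-1, queue-2 page on-call (initial).
  cache-2: +75 → 75 < 90
  edge-2: +30 → 30 < 50
  worker-2: +50+85 → 135 ≥ 60
Round 2 — worker-2 pages on-call.
  cache-2: +50 → 125 ≥ 90
  queue-1: +20 → 20 < 30
Round 3 — cache-2 pages on-call.
  db-m: +30 → 30 < 80
No further pages.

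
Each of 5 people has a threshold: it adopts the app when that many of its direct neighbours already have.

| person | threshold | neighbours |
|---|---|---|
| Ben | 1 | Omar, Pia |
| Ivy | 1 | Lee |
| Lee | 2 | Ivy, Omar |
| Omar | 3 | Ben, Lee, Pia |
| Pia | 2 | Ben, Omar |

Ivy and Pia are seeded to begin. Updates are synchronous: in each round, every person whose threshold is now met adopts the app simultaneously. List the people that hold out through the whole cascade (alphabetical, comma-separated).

Lee, Omar

Round 1 — Ivy, Pia adopt the app (initial).
Round 2 — checking thresholds:
  Ben: 1 of 2 neighbours ≥ 1, adopts the app.
  Lee: 1 of 2 neighbours < 2, below threshold.
  Omar: 1 of 3 neighbours < 3, below threshold.
Round 3 — no new adoptions; cascade stops.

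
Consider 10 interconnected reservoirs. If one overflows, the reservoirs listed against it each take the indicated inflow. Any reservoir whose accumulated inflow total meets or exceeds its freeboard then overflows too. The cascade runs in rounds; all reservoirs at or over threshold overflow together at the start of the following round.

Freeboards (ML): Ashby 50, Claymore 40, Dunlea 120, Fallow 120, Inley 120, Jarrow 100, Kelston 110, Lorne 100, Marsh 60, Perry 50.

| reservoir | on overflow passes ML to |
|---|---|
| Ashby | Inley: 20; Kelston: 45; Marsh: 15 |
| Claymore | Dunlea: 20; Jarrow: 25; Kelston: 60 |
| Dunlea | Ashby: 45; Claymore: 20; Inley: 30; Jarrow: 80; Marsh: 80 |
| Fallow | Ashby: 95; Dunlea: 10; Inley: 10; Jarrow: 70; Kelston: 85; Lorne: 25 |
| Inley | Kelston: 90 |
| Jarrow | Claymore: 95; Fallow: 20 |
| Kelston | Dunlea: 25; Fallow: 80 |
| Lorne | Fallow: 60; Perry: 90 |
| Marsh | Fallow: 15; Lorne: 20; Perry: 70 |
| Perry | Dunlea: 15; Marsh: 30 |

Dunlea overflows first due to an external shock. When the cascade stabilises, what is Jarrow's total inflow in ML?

80

Round 1 — Dunlea overflows (initial).
  Ashby: +45 → 45 < 50
  Claymore: +20 → 20 < 40
  Inley: +30 → 30 < 120
  Jarrow: +80 → 80 < 100
  Marsh: +80 → 80 ≥ 60
Round 2 — Marsh overflows.
  Fallow: +15 → 15 < 120
  Lorne: +20 → 20 < 100
  Perry: +70 → 70 ≥ 50
Round 3 — Perry overflows.
No further overflows.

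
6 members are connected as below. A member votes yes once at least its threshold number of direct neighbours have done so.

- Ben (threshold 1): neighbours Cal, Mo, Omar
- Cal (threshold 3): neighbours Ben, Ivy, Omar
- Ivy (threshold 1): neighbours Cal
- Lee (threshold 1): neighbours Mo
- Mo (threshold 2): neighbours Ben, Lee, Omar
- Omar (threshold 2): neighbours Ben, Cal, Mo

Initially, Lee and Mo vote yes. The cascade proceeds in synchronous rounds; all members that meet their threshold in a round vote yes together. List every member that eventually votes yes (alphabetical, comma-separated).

Ben, Lee, Mo, Omar

Round 1 — Lee, Mo vote yes (initial).
Round 2 — checking thresholds:
  Ben: 1 of 3 neighbours ≥ 1, votes yes.
  Omar: 1 of 3 neighbours < 2, not yet.
Round 3 — checking thresholds:
  Cal: 1 of 3 neighbours < 3, not yet.
  Omar: 2 of 3 neighbours ≥ 2, votes yes.
Round 4 — no new yes votes; cascade stops.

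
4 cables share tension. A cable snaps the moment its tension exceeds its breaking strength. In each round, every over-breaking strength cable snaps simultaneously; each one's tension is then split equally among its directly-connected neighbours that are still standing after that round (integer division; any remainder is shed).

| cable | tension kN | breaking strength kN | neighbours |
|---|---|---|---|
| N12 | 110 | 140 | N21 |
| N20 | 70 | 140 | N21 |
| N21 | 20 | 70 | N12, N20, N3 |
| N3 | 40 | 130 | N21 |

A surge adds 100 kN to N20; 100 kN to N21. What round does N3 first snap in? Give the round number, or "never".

Round 1 — N20 at 170 > 140; N21 at 120 > 70. N20, N21 snap.
  N20 sheds 170 kN: no online neighbours, lost.
  N21 sheds 120 kN to N12, N3: 60 each.
    N12: 110+60 = 170 > 140
    N3: 40+60 = 100 ≤ 130
Round 2 — N12 snaps.
  N12 sheds 170 kN: no online neighbours, lost.
No further breaks.

never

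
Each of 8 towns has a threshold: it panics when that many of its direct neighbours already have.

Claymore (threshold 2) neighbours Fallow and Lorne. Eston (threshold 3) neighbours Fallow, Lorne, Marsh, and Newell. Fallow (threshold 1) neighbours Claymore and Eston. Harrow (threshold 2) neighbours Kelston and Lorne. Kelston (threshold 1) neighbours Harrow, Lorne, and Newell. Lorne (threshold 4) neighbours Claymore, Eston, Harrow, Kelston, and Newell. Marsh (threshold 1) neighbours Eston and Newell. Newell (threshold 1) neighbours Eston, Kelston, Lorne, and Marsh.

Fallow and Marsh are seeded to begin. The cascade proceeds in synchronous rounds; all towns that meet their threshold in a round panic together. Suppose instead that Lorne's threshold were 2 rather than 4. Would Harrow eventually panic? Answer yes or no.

With Lorne's threshold at 2:
Round 1 — Fallow, Marsh panic (initial).
Round 2 — checking thresholds:
  Claymore: 1 of 2 neighbours < 2, holds.
  Eston: 2 of 4 neighbours < 3, holds.
  Newell: 1 of 4 neighbours ≥ 1, panics.
Round 3 — checking thresholds:
  Claymore: 1 of 2 neighbours < 2, holds.
  Eston: 3 of 4 neighbours ≥ 3, panics.
  Kelston: 1 of 3 neighbours ≥ 1, panics.
  Lorne: 1 of 5 neighbours < 2, holds.
Round 4 — checking thresholds:
  Claymore: 1 of 2 neighbours < 2, holds.
  Harrow: 1 of 2 neighbours < 2, holds.
  Lorne: 3 of 5 neighbours ≥ 2, panics.
Round 5 — checking thresholds:
  Claymore: 2 of 2 neighbours ≥ 2, panics.
  Harrow: 2 of 2 neighbours ≥ 2, panics.
Round 6 — no new panics; cascade stops.

yes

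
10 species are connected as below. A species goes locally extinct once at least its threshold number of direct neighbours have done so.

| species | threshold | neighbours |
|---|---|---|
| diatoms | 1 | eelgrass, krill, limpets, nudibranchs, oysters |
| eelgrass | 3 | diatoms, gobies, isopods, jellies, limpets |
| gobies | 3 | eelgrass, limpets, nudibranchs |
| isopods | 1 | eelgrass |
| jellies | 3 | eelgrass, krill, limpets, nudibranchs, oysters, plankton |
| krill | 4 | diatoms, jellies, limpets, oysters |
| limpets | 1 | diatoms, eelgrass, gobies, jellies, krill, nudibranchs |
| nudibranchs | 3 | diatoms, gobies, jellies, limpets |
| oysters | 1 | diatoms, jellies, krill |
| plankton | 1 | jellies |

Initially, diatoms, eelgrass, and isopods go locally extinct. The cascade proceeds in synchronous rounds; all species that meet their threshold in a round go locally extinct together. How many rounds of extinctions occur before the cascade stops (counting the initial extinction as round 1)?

Round 1 — diatoms, eelgrass, isopods go locally extinct (initial).
Round 2 — checking thresholds:
  gobies: 1 of 3 neighbours < 3, below threshold.
  jellies: 1 of 6 neighbours < 3, below threshold.
  krill: 1 of 4 neighbours < 4, below threshold.
  limpets: 2 of 6 neighbours ≥ 1, goes locally extinct.
  nudibranchs: 1 of 4 neighbours < 3, below threshold.
  oysters: 1 of 3 neighbours ≥ 1, goes locally extinct.
Round 3 — checking thresholds:
  gobies: 2 of 3 neighbours < 3, below threshold.
  jellies: 3 of 6 neighbours ≥ 3, goes locally extinct.
  krill: 3 of 4 neighbours < 4, below threshold.
  nudibranchs: 2 of 4 neighbours < 3, below threshold.
Round 4 — checking thresholds:
  gobies: 2 of 3 neighbours < 3, below threshold.
  krill: 4 of 4 neighbours ≥ 4, goes locally extinct.
  nudibranchs: 3 of 4 neighbours ≥ 3, goes locally extinct.
  plankton: 1 of 1 neighbours ≥ 1, goes locally extinct.
Round 5 — checking thresholds:
  gobies: 3 of 3 neighbours ≥ 3, goes locally extinct.
Round 6 — no new extinctions; cascade stops.

5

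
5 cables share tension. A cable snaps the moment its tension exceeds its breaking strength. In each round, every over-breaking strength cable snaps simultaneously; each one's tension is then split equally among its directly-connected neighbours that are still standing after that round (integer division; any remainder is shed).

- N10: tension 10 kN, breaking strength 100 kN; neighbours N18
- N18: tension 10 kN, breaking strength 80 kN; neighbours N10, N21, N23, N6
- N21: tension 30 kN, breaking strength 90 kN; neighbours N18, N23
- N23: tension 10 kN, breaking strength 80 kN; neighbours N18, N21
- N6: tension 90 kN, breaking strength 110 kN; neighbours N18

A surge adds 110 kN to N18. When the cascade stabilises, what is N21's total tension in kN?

Round 1 — N18 at 120 > 80. N18 snaps.
  N18 sheds 120 kN to N10, N21, N23, N6: 30 each.
    N10: 10+30 = 40 ≤ 100
    N21: 30+30 = 60 ≤ 90
    N23: 10+30 = 40 ≤ 80
    N6: 90+30 = 120 > 110
Round 2 — N6 snaps.
  N6 sheds 120 kN: no online neighbours, lost.
No further breaks.

60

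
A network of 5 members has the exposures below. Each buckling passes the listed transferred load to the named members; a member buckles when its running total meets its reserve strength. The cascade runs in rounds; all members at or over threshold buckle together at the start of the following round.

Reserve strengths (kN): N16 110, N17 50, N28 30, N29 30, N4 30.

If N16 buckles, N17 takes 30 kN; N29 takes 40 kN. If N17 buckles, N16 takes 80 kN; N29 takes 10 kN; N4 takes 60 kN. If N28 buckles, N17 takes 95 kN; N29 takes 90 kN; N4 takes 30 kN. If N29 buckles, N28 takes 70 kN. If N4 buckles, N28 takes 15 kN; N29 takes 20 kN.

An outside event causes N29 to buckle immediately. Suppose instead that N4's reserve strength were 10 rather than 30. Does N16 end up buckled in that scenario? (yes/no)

With N4's reserve strength at 10:
Round 1 — N29 buckles (initial).
  N28: +70 → 70 ≥ 30
Round 2 — N28 buckles.
  N17: +95 → 95 ≥ 50
  N4: +30 → 30 ≥ 10
Round 3 — N17, N4 buckle.
  N16: +80 → 80 < 110
No further bucklings.

no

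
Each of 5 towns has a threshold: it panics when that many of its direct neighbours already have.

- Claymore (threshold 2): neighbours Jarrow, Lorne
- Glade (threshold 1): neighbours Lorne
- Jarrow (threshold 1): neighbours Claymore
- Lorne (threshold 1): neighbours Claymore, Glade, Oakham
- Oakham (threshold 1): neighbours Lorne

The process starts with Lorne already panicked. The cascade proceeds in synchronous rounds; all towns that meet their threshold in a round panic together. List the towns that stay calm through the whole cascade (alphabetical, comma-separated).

Round 1 — Lorne panics (initial).
Round 2 — checking thresholds:
  Claymore: 1 of 2 neighbours < 2, not yet.
  Glade: 1 of 1 neighbours ≥ 1, panics.
  Oakham: 1 of 1 neighbours ≥ 1, panics.
Round 3 — no new panics; cascade stops.

Claymore, Jarrow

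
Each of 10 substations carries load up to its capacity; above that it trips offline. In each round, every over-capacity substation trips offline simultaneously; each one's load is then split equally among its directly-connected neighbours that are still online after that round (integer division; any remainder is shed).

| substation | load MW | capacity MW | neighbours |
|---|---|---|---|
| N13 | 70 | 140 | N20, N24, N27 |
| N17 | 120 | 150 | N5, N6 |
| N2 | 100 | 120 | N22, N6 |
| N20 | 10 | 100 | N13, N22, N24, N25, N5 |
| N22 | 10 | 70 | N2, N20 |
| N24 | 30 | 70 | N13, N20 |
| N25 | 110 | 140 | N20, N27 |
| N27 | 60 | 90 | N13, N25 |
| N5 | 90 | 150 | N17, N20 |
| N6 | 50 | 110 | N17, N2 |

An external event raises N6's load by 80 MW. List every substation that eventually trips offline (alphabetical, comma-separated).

Round 1 — N6 at 130 > 110. N6 trips offline.
  N6 sheds 130 MW to N17, N2: 65 each.
    N17: 120+65 = 185 > 150
    N2: 100+65 = 165 > 120
Round 2 — N17, N2 trip offline.
  N17 sheds 185 MW to N5: 185 each.
    N5: 90+185 = 275 > 150
  N2 sheds 165 MW to N22: 165 each.
    N22: 10+165 = 175 > 70
Round 3 — N22, N5 trip offline.
  N22 sheds 175 MW to N20: 175 each.
    N20: 10+175 = 185 > 100
  N5 sheds 275 MW to N20: 275 each.
    N20: 185+275 = 460 > 100
Round 4 — N20 trips offline.
  N20 sheds 460 MW to N13, N24, N25: 153 each (1 lost).
    N13: 70+153 = 223 > 140
    N24: 30+153 = 183 > 70
    N25: 110+153 = 263 > 140
Round 5 — N13, N24, N25 trip offline.
  N13 sheds 223 MW to N27: 223 each.
    N27: 60+223 = 283 > 90
  N24 sheds 183 MW: no online neighbours, lost.
  N25 sheds 263 MW to N27: 263 each.
    N27: 283+263 = 546 > 90
Round 6 — N27 trips offline.
  N27 sheds 546 MW: no online neighbours, lost.
No further trips.

N13, N17, N2, N20, N22, N24, N25, N27, N5, N6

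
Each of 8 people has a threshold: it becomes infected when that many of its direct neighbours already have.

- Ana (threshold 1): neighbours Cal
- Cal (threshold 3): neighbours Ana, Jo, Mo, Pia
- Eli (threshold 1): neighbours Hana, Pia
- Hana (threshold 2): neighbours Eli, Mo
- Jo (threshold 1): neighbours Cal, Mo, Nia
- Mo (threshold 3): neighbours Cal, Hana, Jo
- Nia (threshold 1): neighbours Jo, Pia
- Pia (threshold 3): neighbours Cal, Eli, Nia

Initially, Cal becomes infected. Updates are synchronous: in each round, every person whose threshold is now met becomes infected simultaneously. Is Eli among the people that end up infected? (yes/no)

Round 1 — Cal becomes infected (initial).
Round 2 — checking thresholds:
  Ana: 1 of 1 neighbours ≥ 1, becomes infected.
  Jo: 1 of 3 neighbours ≥ 1, becomes infected.
  Mo: 1 of 3 neighbours < 3, below threshold.
  Pia: 1 of 3 neighbours < 3, below threshold.
Round 3 — checking thresholds:
  Mo: 2 of 3 neighbours < 3, below threshold.
  Nia: 1 of 2 neighbours ≥ 1, becomes infected.
  Pia: 1 of 3 neighbours < 3, below threshold.
Round 4 — no new infections; cascade stops.

no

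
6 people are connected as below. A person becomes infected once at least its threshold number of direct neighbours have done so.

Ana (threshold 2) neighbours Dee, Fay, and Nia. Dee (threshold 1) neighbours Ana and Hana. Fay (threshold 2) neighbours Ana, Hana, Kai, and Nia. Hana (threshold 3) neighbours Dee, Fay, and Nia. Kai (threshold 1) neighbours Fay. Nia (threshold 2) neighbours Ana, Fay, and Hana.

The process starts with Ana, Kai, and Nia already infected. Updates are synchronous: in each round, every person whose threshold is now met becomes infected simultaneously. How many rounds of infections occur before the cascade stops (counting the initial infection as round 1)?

3

Round 1 — Ana, Kai, Nia become infected (initial).
Round 2 — checking thresholds:
  Dee: 1 of 2 neighbours ≥ 1, becomes infected.
  Fay: 3 of 4 neighbours ≥ 2, becomes infected.
  Hana: 1 of 3 neighbours < 3, not yet.
Round 3 — checking thresholds:
  Hana: 3 of 3 neighbours ≥ 3, becomes infected.
Round 4 — no new infections; cascade stops.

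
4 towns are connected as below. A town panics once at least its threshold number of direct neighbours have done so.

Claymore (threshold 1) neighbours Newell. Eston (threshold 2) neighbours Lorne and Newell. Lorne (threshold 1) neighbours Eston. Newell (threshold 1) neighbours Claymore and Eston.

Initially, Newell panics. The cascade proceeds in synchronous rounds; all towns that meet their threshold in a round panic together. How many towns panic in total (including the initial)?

Round 1 — Newell panics (initial).
Round 2 — checking thresholds:
  Claymore: 1 of 1 neighbours ≥ 1, panics.
  Eston: 1 of 2 neighbours < 2, holds.
Round 3 — no new panics; cascade stops.

2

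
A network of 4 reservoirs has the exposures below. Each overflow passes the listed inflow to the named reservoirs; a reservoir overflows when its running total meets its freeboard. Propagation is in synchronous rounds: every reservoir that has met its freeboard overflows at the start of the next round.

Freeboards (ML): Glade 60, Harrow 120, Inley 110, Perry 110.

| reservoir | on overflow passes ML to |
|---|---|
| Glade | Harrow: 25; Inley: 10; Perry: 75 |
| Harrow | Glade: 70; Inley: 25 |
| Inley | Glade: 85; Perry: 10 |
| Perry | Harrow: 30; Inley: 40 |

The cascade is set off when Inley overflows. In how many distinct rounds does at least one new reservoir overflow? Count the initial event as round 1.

Round 1 — Inley overflows (initial).
  Glade: +85 → 85 ≥ 60
  Perry: +10 → 10 < 110
Round 2 — Glade overflows.
  Harrow: +25 → 25 < 120
  Perry: +75 → 85 < 110
No further overflows.

2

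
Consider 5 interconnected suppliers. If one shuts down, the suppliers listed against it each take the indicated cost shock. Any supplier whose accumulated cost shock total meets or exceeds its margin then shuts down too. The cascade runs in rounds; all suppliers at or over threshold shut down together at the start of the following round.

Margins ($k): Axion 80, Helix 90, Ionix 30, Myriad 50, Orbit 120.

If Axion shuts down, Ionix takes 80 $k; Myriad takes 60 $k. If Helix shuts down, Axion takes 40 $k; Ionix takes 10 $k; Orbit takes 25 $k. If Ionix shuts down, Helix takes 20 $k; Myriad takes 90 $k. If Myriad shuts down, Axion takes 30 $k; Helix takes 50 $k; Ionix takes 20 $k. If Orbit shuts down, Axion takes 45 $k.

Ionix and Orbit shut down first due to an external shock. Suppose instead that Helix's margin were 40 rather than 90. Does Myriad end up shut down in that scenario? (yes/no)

yes

With Helix's margin at 40:
Round 1 — Ionix, Orbit shut down (initial).
  Axion: +45 → 45 < 80
  Helix: +20 → 20 < 40
  Myriad: +90 → 90 ≥ 50
Round 2 — Myriad shuts down.
  Axion: +30 → 75 < 80
  Helix: +50 → 70 ≥ 40
Round 3 — Helix shuts down.
  Axion: +40 → 115 ≥ 80
Round 4 — Axion shuts down.
No further shutdowns.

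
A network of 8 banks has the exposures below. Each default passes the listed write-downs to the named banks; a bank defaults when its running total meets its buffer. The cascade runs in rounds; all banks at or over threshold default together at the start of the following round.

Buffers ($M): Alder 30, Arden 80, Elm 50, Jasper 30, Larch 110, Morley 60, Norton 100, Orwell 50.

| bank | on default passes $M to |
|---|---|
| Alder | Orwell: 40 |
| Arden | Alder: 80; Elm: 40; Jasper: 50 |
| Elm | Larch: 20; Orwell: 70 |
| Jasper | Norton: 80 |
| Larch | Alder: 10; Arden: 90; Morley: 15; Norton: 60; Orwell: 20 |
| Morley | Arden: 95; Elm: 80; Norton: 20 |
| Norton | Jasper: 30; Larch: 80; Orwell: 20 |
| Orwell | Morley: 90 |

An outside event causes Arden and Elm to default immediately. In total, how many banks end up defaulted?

Round 1 — Arden, Elm default (initial).
  Alder: +80 → 80 ≥ 30
  Jasper: +50 → 50 ≥ 30
  Larch: +20 → 20 < 110
  Orwell: +70 → 70 ≥ 50
Round 2 — Alder, Jasper, Orwell default.
  Morley: +90 → 90 ≥ 60
  Norton: +80 → 80 < 100
Round 3 — Morley defaults.
  Norton: +20 → 100 ≥ 100
Round 4 — Norton defaults.
  Larch: +80 → 100 < 110
No further defaults.

7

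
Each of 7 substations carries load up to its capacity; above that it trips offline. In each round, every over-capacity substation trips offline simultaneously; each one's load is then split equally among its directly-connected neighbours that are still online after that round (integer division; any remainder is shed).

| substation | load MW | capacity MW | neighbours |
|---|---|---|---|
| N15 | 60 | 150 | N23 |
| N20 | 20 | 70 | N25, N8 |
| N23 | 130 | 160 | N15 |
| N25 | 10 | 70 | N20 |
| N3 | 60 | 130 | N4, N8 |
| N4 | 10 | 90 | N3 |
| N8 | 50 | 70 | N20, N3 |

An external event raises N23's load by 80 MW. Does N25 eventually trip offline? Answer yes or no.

no

Round 1 — N23 at 210 > 160. N23 trips offline.
  N23 sheds 210 MW to N15: 210 each.
    N15: 60+210 = 270 > 150
Round 2 — N15 trips offline.
  N15 sheds 270 MW: no online neighbours, lost.
No further trips.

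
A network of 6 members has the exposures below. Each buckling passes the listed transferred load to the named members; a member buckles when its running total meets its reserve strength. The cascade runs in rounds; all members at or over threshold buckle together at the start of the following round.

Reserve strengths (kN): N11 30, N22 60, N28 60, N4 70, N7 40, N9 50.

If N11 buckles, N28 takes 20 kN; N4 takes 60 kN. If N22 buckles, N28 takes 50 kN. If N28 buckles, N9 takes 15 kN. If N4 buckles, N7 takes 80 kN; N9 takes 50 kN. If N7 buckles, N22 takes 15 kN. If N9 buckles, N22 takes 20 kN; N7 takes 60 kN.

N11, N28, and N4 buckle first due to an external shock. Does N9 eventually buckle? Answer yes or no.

yes

Round 1 — N11, N28, N4 buckle (initial).
  N7: +80 → 80 ≥ 40
  N9: +15+50 → 65 ≥ 50
Round 2 — N7, N9 buckle.
  N22: +15+20 → 35 < 60
No further bucklings.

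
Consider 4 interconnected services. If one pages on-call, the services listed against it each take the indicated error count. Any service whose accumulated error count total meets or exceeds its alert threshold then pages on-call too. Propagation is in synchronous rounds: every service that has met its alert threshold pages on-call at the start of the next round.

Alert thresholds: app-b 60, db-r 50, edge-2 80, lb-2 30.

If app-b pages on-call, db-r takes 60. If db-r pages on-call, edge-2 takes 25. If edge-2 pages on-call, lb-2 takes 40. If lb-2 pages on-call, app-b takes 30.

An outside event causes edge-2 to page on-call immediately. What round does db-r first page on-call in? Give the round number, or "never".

Round 1 — edge-2 pages on-call (initial).
  lb-2: +40 → 40 ≥ 30
Round 2 — lb-2 pages on-call.
  app-b: +30 → 30 < 60
No further pages.

never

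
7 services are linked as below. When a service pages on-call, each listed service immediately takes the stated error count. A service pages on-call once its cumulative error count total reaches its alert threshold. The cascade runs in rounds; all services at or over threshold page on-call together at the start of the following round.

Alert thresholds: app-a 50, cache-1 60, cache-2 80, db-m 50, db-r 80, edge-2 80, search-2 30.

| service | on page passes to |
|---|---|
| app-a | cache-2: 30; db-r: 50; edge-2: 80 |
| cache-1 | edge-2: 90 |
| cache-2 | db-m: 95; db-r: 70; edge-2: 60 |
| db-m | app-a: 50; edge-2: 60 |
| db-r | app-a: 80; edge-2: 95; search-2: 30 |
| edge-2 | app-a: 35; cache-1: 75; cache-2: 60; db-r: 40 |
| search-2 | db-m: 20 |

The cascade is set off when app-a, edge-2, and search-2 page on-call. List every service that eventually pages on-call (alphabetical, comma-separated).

app-a, cache-1, cache-2, db-m, db-r, edge-2, search-2

Round 1 — app-a, edge-2, search-2 page on-call (initial).
  cache-1: +75 → 75 ≥ 60
  cache-2: +30+60 → 90 ≥ 80
  db-m: +20 → 20 < 50
  db-r: +50+40 → 90 ≥ 80
Round 2 — cache-1, cache-2, db-r page on-call.
  db-m: +95 → 115 ≥ 50
Round 3 — db-m pages on-call.
No further pages.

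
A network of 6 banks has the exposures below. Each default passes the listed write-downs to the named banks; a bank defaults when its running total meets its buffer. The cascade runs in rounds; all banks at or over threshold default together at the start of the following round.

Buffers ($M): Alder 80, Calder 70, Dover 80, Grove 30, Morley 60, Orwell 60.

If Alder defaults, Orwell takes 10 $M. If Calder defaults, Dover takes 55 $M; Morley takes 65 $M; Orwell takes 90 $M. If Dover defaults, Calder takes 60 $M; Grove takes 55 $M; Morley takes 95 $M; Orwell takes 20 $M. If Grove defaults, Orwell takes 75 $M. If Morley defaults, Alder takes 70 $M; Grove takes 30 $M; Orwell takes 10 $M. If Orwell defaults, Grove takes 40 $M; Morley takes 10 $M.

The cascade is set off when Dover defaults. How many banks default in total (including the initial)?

4

Round 1 — Dover defaults (initial).
  Calder: +60 → 60 < 70
  Grove: +55 → 55 ≥ 30
  Morley: +95 → 95 ≥ 60
  Orwell: +20 → 20 < 60
Round 2 — Grove, Morley default.
  Alder: +70 → 70 < 80
  Orwell: +75+10 → 105 ≥ 60
Round 3 — Orwell defaults.
No further defaults.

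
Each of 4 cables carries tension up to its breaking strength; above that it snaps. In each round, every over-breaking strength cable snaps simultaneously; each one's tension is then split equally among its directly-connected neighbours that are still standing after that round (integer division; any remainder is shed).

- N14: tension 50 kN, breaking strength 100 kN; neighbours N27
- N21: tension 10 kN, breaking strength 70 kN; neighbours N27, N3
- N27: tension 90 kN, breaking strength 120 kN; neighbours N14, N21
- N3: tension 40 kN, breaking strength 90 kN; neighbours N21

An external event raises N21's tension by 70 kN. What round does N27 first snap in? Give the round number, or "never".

2

Round 1 — N21 at 80 > 70. N21 snaps.
  N21 sheds 80 kN to N27, N3: 40 each.
    N27: 90+40 = 130 > 120
    N3: 40+40 = 80 ≤ 90
Round 2 — N27 snaps.
  N27 sheds 130 kN to N14: 130 each.
    N14: 50+130 = 180 > 100
Round 3 — N14 snaps.
  N14 sheds 180 kN: no online neighbours, lost.
No further breaks.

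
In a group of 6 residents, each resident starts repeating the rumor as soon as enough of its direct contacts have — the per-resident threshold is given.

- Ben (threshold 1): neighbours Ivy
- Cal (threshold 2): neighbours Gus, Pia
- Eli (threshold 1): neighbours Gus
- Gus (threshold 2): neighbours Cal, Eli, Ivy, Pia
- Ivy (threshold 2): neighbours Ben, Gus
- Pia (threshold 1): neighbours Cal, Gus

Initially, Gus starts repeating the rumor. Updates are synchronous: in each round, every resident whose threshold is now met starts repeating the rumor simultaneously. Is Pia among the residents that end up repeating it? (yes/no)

yes

Round 1 — Gus starts repeating the rumor (initial).
Round 2 — checking thresholds:
  Cal: 1 of 2 neighbours < 2, not yet.
  Eli: 1 of 1 neighbours ≥ 1, starts repeating the rumor.
  Ivy: 1 of 2 neighbours < 2, not yet.
  Pia: 1 of 2 neighbours ≥ 1, starts repeating the rumor.
Round 3 — checking thresholds:
  Cal: 2 of 2 neighbours ≥ 2, starts repeating the rumor.
  Ivy: 1 of 2 neighbours < 2, not yet.
Round 4 — no new spreads; cascade stops.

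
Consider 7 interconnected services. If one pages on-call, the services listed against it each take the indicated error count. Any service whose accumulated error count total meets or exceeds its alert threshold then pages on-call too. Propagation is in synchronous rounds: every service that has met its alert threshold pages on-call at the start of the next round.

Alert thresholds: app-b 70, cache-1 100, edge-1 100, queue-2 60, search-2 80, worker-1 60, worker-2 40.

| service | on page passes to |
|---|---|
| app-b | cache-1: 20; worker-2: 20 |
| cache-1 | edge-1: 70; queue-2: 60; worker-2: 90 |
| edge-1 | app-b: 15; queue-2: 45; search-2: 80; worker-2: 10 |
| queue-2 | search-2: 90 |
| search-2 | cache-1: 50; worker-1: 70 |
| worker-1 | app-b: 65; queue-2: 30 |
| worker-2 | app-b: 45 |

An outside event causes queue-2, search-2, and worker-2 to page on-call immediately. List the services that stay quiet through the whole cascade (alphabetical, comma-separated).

Round 1 — queue-2, search-2, worker-2 page on-call (initial).
  app-b: +45 → 45 < 70
  cache-1: +50 → 50 < 100
  worker-1: +70 → 70 ≥ 60
Round 2 — worker-1 pages on-call.
  app-b: +65 → 110 ≥ 70
Round 3 — app-b pages on-call.
  cache-1: +20 → 70 < 100
No further pages.

cache-1, edge-1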